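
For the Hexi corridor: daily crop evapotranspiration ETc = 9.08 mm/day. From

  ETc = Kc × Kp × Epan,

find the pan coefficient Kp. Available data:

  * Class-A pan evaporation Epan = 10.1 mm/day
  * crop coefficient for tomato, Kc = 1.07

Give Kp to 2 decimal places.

0.84

ETc = Kc × Kp × Epan  ⇒  Kp = ETc / (Kc × Epan)
Kp = 9.08 / (1.07 × 10.1) = 9.08 / 10.807 = 0.8402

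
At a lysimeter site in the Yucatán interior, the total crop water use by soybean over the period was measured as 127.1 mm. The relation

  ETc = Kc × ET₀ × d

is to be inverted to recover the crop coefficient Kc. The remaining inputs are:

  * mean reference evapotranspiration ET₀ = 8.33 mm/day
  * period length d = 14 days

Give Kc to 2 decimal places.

ETc = Kc × ET₀ × d  ⇒  Kc = ETc / (ET₀ × d)
Kc = 127.1 / (8.33 × 14) = 127.1 / 116.62 = 1.0899

1.09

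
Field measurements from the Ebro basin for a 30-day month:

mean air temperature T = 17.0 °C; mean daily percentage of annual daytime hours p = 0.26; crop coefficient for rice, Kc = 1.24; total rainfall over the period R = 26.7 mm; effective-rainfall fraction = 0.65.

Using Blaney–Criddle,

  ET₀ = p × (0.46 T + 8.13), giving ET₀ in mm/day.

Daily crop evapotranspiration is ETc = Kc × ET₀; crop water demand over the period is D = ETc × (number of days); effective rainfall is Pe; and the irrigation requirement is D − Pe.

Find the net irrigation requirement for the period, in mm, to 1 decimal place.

136.9 mm

ET₀ = 0.26 × (0.46 × 17.0 + 8.13) = 0.26 × 15.950 = 4.1470 mm/d
ETc = Kc × ET₀ = 1.24 × 4.1470 = 5.1423 mm/d
Crop demand D = ETc × 30 d = 5.1423 × 30 = 154.269 mm
Pe = 0.65 × 26.7 = 17.355 mm
D − Pe = 154.269 − 17.355 = 136.914 mm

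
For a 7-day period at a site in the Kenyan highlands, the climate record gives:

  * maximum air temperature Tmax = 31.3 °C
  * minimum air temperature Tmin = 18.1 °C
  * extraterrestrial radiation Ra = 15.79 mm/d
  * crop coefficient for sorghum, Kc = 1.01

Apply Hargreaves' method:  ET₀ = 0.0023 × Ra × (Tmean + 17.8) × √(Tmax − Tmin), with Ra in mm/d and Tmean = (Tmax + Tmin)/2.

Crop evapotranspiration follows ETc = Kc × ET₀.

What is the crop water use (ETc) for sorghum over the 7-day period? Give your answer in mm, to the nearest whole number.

Tmean = (31.3 + 18.1)/2 = 24.70 °C
ET₀ = 0.0023 × 15.79 × (24.70 + 17.8) × √13.2 = 0.0023 × 15.79 × 42.50 × 3.6332 = 5.6077 mm/d
ETc = Kc × ET₀ = 1.01 × 5.6077 = 5.6638 mm/d
Over 7 days: 5.6638 × 7 = 39.647 mm

40 mm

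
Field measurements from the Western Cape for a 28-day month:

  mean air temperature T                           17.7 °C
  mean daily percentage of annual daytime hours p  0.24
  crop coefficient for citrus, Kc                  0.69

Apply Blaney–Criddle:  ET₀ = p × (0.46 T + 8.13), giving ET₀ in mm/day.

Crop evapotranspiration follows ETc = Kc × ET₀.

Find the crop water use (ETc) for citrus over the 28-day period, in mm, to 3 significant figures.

ET₀ = 0.24 × (0.46 × 17.7 + 8.13) = 0.24 × 16.272 = 3.9053 mm/d
ETc = Kc × ET₀ = 0.69 × 3.9053 = 2.6947 mm/d
Over 28 days: 2.6947 × 28 = 75.452 mm

75.5 mm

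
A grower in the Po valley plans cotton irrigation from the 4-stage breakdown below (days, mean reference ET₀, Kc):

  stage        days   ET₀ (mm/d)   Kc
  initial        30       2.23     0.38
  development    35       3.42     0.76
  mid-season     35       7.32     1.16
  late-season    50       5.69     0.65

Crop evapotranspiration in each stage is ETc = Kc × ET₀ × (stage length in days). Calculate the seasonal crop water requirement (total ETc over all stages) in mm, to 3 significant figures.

initial: 0.38 × 2.23 × 30 = 25.42 mm
development: 0.76 × 3.42 × 35 = 90.97 mm
mid-season: 1.16 × 7.32 × 35 = 297.19 mm
late-season: 0.65 × 5.69 × 50 = 184.93 mm
Seasonal total = 598.51 mm

599 mm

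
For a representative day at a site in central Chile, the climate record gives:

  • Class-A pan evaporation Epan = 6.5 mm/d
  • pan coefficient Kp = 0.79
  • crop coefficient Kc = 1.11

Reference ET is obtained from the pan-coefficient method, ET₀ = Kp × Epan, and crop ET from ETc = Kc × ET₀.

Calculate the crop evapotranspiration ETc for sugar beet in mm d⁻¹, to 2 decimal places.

5.70 mm d⁻¹

ET₀ = 0.79 × 6.5 = 5.1350 mm/d
ETc = Kc × ET₀ = 1.11 × 5.1350 = 5.6999 mm/d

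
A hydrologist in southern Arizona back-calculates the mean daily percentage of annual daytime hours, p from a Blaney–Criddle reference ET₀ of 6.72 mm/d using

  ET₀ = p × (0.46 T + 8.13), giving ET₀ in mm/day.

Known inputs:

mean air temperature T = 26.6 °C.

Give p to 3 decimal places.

p = ET₀ / (0.46 T + 8.13) = 6.72 / (0.46 × 26.6 + 8.13) = 6.72 / 20.366 = 0.3300

0.330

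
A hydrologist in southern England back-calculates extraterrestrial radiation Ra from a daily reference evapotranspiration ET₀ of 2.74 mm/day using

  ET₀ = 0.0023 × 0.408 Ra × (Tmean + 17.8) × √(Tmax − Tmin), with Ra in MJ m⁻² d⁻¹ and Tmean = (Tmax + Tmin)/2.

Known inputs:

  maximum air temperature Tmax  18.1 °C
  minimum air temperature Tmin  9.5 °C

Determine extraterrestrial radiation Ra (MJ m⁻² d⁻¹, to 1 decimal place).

Tmean = (18.1+9.5)/2 = 13.80 °C; ΔT = 8.6
Ra = ET₀ / [0.0023 × 0.408 × (Tmean+17.8) × √ΔT]
   = 2.74 / (0.0023 × 0.408 × 31.60 × 2.9326) = 31.508 MJ m⁻² d⁻¹

31.5 MJ m⁻² d⁻¹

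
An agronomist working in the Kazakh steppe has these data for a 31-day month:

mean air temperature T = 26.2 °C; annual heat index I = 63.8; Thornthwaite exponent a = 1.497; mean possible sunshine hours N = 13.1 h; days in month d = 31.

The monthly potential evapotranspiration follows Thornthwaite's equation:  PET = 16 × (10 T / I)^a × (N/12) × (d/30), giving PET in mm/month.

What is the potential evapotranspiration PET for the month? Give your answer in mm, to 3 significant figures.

150 mm

10T/I = 10 × 26.2 / 63.8 = 4.1066
(10T/I)^a = 4.1066^1.497 = 8.2867
Uncorrected PET = 16 × 8.2867 = 132.587 mm
Correction = (N/12)(d/30) = (13.1/12)(31/30) = 1.1281
PET = 132.587 × 1.1281 = 149.571 mm/month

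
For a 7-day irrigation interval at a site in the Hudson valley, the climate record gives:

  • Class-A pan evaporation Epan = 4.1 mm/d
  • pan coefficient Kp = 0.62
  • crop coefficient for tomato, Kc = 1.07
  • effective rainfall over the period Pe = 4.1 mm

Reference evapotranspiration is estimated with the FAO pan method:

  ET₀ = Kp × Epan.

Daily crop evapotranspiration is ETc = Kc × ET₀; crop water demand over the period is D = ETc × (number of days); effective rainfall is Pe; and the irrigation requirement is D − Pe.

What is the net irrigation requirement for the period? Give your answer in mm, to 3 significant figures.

ET₀ = 0.62 × 4.1 = 2.5420 mm/d
ETc = Kc × ET₀ = 1.07 × 2.5420 = 2.7199 mm/d
Crop demand D = ETc × 7 d = 2.7199 × 7 = 19.039 mm
D − Pe = 19.039 − 4.1 = 14.939 mm

14.9 mm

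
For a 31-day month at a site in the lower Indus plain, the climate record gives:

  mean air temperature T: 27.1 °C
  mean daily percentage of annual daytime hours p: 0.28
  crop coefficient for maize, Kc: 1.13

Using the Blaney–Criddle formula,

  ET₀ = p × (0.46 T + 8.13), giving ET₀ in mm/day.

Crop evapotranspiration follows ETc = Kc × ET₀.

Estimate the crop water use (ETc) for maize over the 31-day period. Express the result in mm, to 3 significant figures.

ET₀ = 0.28 × (0.46 × 27.1 + 8.13) = 0.28 × 20.596 = 5.7669 mm/d
ETc = Kc × ET₀ = 1.13 × 5.7669 = 6.5166 mm/d
Over 31 days: 6.5166 × 31 = 202.015 mm

202 mm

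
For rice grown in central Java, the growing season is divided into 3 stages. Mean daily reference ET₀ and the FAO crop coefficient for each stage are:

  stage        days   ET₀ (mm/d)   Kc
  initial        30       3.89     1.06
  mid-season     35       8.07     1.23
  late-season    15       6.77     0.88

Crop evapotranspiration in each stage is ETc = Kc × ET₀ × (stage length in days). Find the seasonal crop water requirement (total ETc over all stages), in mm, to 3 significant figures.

initial: 1.06 × 3.89 × 30 = 123.70 mm
mid-season: 1.23 × 8.07 × 35 = 347.41 mm
late-season: 0.88 × 6.77 × 15 = 89.36 mm
Seasonal total = 560.47 mm

560 mm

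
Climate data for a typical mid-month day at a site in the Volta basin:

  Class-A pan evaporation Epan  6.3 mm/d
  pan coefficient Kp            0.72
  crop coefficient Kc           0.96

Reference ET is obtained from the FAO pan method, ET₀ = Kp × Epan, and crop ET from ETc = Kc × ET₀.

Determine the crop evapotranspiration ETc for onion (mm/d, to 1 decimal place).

4.4 mm/d

ET₀ = 0.72 × 6.3 = 4.5360 mm/d
ETc = Kc × ET₀ = 0.96 × 4.5360 = 4.3546 mm/d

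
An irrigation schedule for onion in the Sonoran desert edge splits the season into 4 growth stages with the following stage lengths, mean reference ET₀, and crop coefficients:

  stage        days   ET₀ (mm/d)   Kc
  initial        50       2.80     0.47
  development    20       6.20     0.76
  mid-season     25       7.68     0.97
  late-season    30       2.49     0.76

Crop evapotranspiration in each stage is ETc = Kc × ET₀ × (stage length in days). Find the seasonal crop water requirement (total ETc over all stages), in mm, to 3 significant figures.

initial: 0.47 × 2.80 × 50 = 65.80 mm
development: 0.76 × 6.20 × 20 = 94.24 mm
mid-season: 0.97 × 7.68 × 25 = 186.24 mm
late-season: 0.76 × 2.49 × 30 = 56.77 mm
Seasonal total = 403.05 mm

403 mm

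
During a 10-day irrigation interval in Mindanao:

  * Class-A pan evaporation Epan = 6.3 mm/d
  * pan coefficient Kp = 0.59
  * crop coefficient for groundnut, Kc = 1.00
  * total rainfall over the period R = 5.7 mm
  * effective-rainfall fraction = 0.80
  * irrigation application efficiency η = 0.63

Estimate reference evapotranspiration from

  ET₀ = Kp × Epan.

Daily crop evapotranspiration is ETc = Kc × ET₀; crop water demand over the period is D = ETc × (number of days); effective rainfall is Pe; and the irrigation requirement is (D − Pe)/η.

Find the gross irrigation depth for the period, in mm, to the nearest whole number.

52 mm

ET₀ = 0.59 × 6.3 = 3.7170 mm/d
ETc = Kc × ET₀ = 1.00 × 3.7170 = 3.7170 mm/d
Crop demand D = ETc × 10 d = 3.7170 × 10 = 37.170 mm
Pe = 0.80 × 5.7 = 4.560 mm
D − Pe = 37.170 − 4.560 = 32.610 mm
Gross irrigation = 32.610 / 0.63 = 51.762 mm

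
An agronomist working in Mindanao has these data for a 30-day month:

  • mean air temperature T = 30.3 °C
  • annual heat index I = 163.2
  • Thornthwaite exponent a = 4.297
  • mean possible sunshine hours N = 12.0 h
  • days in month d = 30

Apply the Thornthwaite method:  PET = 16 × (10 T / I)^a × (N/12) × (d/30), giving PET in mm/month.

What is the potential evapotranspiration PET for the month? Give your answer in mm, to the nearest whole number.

10T/I = 10 × 30.3 / 163.2 = 1.8566
(10T/I)^a = 1.8566^4.297 = 14.2785
Uncorrected PET = 16 × 14.2785 = 228.456 mm
Correction = (N/12)(d/30) = (12.0/12)(30/30) = 1.0000
PET = 228.456 × 1.0000 = 228.456 mm/month

228 mm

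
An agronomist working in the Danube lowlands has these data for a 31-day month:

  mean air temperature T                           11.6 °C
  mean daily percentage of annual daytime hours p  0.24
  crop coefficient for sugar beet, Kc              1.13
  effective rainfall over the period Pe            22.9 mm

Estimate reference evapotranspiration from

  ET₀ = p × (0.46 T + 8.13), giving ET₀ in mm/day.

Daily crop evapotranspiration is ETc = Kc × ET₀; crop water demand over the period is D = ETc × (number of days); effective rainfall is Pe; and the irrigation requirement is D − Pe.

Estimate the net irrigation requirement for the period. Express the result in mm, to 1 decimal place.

90.3 mm

ET₀ = 0.24 × (0.46 × 11.6 + 8.13) = 0.24 × 13.466 = 3.2318 mm/d
ETc = Kc × ET₀ = 1.13 × 3.2318 = 3.6519 mm/d
Crop demand D = ETc × 31 d = 3.6519 × 31 = 113.209 mm
D − Pe = 113.209 − 22.9 = 90.309 mm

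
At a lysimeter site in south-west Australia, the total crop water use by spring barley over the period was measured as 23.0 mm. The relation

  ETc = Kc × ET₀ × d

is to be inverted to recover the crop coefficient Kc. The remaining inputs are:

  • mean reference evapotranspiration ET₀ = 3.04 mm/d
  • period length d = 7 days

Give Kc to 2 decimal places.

1.08

ETc = Kc × ET₀ × d  ⇒  Kc = ETc / (ET₀ × d)
Kc = 23.0 / (3.04 × 7) = 23.0 / 21.28 = 1.0808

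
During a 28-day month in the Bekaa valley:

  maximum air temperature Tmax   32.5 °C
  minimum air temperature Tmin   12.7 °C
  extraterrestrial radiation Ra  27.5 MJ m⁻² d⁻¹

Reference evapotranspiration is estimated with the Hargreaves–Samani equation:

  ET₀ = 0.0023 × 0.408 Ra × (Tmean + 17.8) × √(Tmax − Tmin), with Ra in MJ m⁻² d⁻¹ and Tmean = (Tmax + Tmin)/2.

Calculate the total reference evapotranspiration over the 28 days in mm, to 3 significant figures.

130 mm

Tmean = (32.5 + 12.7)/2 = 22.60 °C
0.408 Ra = 0.408 × 27.5 = 11.2200 mm/d equivalent
ET₀ = 0.0023 × 11.2200 × (22.60 + 17.8) × √19.8 = 0.0023 × 11.2200 × 40.40 × 4.4497 = 4.6391 mm/d
Over 28 days: 4.6391 × 28 = 129.895 mm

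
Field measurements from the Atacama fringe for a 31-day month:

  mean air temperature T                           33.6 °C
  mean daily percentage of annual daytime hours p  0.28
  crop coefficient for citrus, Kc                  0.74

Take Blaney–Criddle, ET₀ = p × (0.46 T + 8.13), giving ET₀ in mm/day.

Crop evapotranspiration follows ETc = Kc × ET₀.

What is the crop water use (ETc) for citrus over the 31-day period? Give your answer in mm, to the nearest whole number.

ET₀ = 0.28 × (0.46 × 33.6 + 8.13) = 0.28 × 23.586 = 6.6041 mm/d
ETc = Kc × ET₀ = 0.74 × 6.6041 = 4.8870 mm/d
Over 31 days: 4.8870 × 31 = 151.497 mm

151 mm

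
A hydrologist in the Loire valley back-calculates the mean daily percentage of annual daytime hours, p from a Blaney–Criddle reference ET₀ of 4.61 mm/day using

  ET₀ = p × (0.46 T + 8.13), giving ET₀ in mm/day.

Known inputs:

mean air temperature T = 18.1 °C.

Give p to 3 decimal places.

0.280

p = ET₀ / (0.46 T + 8.13) = 4.61 / (0.46 × 18.1 + 8.13) = 4.61 / 16.456 = 0.2801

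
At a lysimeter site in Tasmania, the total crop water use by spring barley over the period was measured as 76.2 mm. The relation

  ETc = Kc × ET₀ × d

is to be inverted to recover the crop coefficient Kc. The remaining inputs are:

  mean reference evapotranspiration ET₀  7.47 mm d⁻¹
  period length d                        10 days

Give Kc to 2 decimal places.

1.02

ETc = Kc × ET₀ × d  ⇒  Kc = ETc / (ET₀ × d)
Kc = 76.2 / (7.47 × 10) = 76.2 / 74.70 = 1.0201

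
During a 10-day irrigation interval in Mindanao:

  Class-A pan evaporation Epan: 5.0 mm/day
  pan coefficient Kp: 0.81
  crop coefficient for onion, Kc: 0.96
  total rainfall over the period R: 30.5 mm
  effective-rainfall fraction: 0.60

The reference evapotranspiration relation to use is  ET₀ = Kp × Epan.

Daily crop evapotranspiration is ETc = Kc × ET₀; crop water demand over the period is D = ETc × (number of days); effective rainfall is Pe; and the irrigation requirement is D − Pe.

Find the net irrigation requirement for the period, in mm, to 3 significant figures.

20.6 mm

ET₀ = 0.81 × 5.0 = 4.0500 mm/d
ETc = Kc × ET₀ = 0.96 × 4.0500 = 3.8880 mm/d
Crop demand D = ETc × 10 d = 3.8880 × 10 = 38.880 mm
Pe = 0.60 × 30.5 = 18.300 mm
D − Pe = 38.880 − 18.300 = 20.580 mm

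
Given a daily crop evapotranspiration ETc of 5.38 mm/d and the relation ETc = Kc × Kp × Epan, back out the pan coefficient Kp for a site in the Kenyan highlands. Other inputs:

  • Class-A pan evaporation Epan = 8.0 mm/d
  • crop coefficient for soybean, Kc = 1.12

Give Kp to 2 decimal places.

0.60

ETc = Kc × Kp × Epan  ⇒  Kp = ETc / (Kc × Epan)
Kp = 5.38 / (1.12 × 8.0) = 5.38 / 8.960 = 0.6004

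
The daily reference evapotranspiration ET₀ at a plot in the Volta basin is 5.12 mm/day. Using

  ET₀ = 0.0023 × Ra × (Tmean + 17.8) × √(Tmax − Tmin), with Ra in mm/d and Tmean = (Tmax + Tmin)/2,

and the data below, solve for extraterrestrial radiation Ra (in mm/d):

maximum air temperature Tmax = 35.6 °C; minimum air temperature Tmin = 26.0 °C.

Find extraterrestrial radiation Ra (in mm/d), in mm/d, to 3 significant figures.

14.8 mm/d

Tmean = 30.80 °C; √ΔT = 3.0984
Ra = ET₀ / [0.0023 × (Tmean+17.8) × √ΔT] = 5.12 / (0.0023 × 48.60 × 3.0984) = 14.783 mm/d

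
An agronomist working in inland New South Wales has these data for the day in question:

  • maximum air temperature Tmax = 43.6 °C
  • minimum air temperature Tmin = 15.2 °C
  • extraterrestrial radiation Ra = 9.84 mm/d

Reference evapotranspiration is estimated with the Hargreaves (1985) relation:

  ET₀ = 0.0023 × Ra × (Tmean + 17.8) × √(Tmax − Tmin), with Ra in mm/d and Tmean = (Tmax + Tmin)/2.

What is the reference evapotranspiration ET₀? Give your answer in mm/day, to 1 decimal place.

5.7 mm/day

Tmean = (43.6 + 15.2)/2 = 29.40 °C
ET₀ = 0.0023 × 9.84 × (29.40 + 17.8) × √28.4 = 0.0023 × 9.84 × 47.20 × 5.3292 = 5.6928 mm/d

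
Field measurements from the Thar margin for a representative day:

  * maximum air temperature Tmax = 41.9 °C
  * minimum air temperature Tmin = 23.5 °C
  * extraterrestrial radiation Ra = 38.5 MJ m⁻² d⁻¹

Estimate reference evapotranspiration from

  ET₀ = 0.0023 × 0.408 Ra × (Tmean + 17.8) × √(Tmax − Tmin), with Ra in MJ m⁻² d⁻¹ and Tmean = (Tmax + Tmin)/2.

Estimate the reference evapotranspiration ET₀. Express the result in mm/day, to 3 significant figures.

7.83 mm/day

Tmean = (41.9 + 23.5)/2 = 32.70 °C
0.408 Ra = 0.408 × 38.5 = 15.7080 mm/d equivalent
ET₀ = 0.0023 × 15.7080 × (32.70 + 17.8) × √18.4 = 0.0023 × 15.7080 × 50.50 × 4.2895 = 7.8261 mm/d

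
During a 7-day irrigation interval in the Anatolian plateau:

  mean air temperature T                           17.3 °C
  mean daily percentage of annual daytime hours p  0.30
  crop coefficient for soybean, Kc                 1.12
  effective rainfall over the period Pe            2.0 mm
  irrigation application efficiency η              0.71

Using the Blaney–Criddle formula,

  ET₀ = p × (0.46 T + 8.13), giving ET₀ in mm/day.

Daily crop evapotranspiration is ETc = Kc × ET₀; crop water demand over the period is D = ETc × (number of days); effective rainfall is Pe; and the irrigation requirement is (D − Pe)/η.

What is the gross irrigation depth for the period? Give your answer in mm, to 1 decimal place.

50.5 mm

ET₀ = 0.30 × (0.46 × 17.3 + 8.13) = 0.30 × 16.088 = 4.8264 mm/d
ETc = Kc × ET₀ = 1.12 × 4.8264 = 5.4056 mm/d
Crop demand D = ETc × 7 d = 5.4056 × 7 = 37.839 mm
D − Pe = 37.839 − 2.0 = 35.839 mm
Gross irrigation = 35.839 / 0.71 = 50.477 mm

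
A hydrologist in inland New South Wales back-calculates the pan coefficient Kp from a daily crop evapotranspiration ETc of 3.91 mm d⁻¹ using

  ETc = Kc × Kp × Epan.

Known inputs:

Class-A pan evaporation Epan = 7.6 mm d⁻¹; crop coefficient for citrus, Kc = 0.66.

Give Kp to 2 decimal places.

0.78

ETc = Kc × Kp × Epan  ⇒  Kp = ETc / (Kc × Epan)
Kp = 3.91 / (0.66 × 7.6) = 3.91 / 5.016 = 0.7795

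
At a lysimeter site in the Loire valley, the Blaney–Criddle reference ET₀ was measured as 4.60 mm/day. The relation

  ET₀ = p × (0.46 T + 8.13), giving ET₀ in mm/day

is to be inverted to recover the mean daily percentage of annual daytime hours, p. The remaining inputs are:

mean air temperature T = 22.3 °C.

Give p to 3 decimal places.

p = ET₀ / (0.46 T + 8.13) = 4.60 / (0.46 × 22.3 + 8.13) = 4.60 / 18.388 = 0.2502

0.250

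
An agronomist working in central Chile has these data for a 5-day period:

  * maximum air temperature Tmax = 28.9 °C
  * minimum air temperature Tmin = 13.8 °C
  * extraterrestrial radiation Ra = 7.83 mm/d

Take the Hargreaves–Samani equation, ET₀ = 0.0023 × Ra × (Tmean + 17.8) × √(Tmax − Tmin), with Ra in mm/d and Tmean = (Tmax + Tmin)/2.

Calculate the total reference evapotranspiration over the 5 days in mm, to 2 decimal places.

13.70 mm

Tmean = (28.9 + 13.8)/2 = 21.35 °C
ET₀ = 0.0023 × 7.83 × (21.35 + 17.8) × √15.1 = 0.0023 × 7.83 × 39.15 × 3.8859 = 2.7398 mm/d
Over 5 days: 2.7398 × 5 = 13.699 mm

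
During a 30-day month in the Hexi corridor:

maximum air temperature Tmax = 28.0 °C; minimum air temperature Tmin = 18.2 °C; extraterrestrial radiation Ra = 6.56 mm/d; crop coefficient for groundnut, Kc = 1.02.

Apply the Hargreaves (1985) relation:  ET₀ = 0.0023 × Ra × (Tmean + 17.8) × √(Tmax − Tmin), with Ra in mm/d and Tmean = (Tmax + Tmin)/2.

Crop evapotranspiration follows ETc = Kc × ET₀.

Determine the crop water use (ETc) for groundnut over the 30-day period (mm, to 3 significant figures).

59.1 mm

Tmean = (28.0 + 18.2)/2 = 23.10 °C
ET₀ = 0.0023 × 6.56 × (23.10 + 17.8) × √9.8 = 0.0023 × 6.56 × 40.90 × 3.1305 = 1.9318 mm/d
ETc = Kc × ET₀ = 1.02 × 1.9318 = 1.9704 mm/d
Over 30 days: 1.9704 × 30 = 59.112 mm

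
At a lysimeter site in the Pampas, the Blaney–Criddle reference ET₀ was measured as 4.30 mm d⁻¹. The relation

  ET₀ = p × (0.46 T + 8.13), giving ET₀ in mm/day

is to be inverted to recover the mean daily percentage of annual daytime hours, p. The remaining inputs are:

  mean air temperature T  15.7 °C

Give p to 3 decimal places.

0.280

p = ET₀ / (0.46 T + 8.13) = 4.30 / (0.46 × 15.7 + 8.13) = 4.30 / 15.352 = 0.2801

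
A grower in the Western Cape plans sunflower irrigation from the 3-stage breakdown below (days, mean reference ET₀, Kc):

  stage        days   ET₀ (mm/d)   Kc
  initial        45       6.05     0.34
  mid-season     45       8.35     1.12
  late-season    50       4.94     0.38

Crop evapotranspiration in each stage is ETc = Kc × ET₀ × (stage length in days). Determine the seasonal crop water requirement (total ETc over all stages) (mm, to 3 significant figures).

initial: 0.34 × 6.05 × 45 = 92.57 mm
mid-season: 1.12 × 8.35 × 45 = 420.84 mm
late-season: 0.38 × 4.94 × 50 = 93.86 mm
Seasonal total = 607.27 mm

607 mm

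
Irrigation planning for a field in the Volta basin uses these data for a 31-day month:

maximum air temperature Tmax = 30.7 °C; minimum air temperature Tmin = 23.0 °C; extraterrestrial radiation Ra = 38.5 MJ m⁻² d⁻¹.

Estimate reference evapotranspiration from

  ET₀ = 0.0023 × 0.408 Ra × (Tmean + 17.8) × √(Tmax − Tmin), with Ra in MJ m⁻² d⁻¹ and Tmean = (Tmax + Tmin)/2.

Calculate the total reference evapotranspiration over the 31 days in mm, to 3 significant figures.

139 mm

Tmean = (30.7 + 23.0)/2 = 26.85 °C
0.408 Ra = 0.408 × 38.5 = 15.7080 mm/d equivalent
ET₀ = 0.0023 × 15.7080 × (26.85 + 17.8) × √7.7 = 0.0023 × 15.7080 × 44.65 × 2.7749 = 4.4763 mm/d
Over 31 days: 4.4763 × 31 = 138.765 mm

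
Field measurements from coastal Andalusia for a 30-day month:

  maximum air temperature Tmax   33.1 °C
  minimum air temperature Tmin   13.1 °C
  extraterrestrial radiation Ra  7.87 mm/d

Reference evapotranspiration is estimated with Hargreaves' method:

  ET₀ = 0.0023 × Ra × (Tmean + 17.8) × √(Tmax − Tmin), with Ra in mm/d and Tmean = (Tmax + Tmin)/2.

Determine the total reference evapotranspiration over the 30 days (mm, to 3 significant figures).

99.3 mm

Tmean = (33.1 + 13.1)/2 = 23.10 °C
ET₀ = 0.0023 × 7.87 × (23.10 + 17.8) × √20.0 = 0.0023 × 7.87 × 40.90 × 4.4721 = 3.3108 mm/d
Over 30 days: 3.3108 × 30 = 99.324 mm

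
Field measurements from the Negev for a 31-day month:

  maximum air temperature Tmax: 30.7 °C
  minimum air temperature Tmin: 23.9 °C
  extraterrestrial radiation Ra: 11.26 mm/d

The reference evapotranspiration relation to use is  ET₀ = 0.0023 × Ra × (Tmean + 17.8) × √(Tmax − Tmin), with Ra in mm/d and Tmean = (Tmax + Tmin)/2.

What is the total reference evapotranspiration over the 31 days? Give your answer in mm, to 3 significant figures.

94.4 mm

Tmean = (30.7 + 23.9)/2 = 27.30 °C
ET₀ = 0.0023 × 11.26 × (27.30 + 17.8) × √6.8 = 0.0023 × 11.26 × 45.10 × 2.6077 = 3.0458 mm/d
Over 31 days: 3.0458 × 31 = 94.420 mm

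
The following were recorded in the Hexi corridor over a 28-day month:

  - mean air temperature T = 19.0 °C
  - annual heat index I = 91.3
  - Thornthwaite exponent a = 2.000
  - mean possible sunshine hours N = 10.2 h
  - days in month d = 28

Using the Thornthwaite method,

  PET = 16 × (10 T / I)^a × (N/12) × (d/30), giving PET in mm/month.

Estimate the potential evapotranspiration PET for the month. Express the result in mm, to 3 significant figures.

10T/I = 10 × 19.0 / 91.3 = 2.0811
(10T/I)^a = 2.0811^2.000 = 4.3310
Uncorrected PET = 16 × 4.3310 = 69.296 mm
Correction = (N/12)(d/30) = (10.2/12)(28/30) = 0.7933
PET = 69.296 × 0.7933 = 54.973 mm/month

55.0 mm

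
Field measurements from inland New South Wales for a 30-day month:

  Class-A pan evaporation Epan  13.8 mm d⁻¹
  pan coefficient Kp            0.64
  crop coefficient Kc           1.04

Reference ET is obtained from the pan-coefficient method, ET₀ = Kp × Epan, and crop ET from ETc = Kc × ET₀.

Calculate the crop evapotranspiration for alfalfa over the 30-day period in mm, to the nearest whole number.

ET₀ = 0.64 × 13.8 = 8.8320 mm/d
ETc = Kc × ET₀ = 1.04 × 8.8320 = 9.1853 mm/d
Over 30 days: 9.1853 × 30 = 275.559 mm

276 mm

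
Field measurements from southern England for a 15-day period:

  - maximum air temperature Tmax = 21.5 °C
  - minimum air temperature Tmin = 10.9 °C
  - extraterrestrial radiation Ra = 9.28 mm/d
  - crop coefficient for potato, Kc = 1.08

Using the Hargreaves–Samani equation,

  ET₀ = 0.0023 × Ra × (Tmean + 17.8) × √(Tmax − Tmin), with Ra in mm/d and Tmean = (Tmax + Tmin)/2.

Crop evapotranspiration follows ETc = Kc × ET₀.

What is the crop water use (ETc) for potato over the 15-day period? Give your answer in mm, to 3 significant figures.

Tmean = (21.5 + 10.9)/2 = 16.20 °C
ET₀ = 0.0023 × 9.28 × (16.20 + 17.8) × √10.6 = 0.0023 × 9.28 × 34.00 × 3.2558 = 2.3627 mm/d
ETc = Kc × ET₀ = 1.08 × 2.3627 = 2.5517 mm/d
Over 15 days: 2.5517 × 15 = 38.276 mm

38.3 mm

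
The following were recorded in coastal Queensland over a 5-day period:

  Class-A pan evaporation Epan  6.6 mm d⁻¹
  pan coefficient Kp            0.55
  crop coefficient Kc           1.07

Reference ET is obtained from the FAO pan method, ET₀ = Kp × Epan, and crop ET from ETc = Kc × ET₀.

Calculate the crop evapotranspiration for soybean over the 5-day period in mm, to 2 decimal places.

19.42 mm

ET₀ = 0.55 × 6.6 = 3.6300 mm/d
ETc = Kc × ET₀ = 1.07 × 3.6300 = 3.8841 mm/d
Over 5 days: 3.8841 × 5 = 19.421 mm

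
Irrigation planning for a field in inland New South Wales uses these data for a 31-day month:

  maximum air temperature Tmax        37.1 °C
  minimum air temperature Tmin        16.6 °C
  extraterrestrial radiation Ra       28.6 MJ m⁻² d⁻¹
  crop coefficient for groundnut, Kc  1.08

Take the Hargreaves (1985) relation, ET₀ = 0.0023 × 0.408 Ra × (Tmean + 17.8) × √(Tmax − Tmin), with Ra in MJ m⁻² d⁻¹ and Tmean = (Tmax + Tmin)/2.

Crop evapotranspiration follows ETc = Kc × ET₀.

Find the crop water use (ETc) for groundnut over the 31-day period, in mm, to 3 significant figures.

Tmean = (37.1 + 16.6)/2 = 26.85 °C
0.408 Ra = 0.408 × 28.6 = 11.6688 mm/d equivalent
ET₀ = 0.0023 × 11.6688 × (26.85 + 17.8) × √20.5 = 0.0023 × 11.6688 × 44.65 × 4.5277 = 5.4257 mm/d
ETc = Kc × ET₀ = 1.08 × 5.4257 = 5.8598 mm/d
Over 31 days: 5.8598 × 31 = 181.654 mm

182 mm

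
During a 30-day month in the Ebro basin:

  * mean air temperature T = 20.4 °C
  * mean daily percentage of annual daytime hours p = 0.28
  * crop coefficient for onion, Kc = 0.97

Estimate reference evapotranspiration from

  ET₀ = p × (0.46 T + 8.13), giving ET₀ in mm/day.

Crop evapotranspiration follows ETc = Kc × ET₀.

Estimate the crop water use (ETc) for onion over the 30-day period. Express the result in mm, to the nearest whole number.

ET₀ = 0.28 × (0.46 × 20.4 + 8.13) = 0.28 × 17.514 = 4.9039 mm/d
ETc = Kc × ET₀ = 0.97 × 4.9039 = 4.7568 mm/d
Over 30 days: 4.7568 × 30 = 142.704 mm

143 mm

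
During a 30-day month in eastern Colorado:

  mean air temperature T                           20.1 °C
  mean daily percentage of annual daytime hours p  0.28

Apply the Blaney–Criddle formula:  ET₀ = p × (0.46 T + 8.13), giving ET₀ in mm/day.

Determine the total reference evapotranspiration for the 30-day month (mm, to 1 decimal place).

ET₀ = 0.28 × (0.46 × 20.1 + 8.13) = 0.28 × 17.376 = 4.8653 mm/d
Monthly total = 4.8653 × 30 = 145.959 mm

146.0 mm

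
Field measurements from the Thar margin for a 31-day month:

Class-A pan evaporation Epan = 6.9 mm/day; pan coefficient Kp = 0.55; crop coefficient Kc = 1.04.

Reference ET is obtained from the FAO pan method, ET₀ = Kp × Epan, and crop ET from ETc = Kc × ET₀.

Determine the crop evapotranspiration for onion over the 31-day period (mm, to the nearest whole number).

122 mm

ET₀ = 0.55 × 6.9 = 3.7950 mm/d
ETc = Kc × ET₀ = 1.04 × 3.7950 = 3.9468 mm/d
Over 31 days: 3.9468 × 31 = 122.351 mm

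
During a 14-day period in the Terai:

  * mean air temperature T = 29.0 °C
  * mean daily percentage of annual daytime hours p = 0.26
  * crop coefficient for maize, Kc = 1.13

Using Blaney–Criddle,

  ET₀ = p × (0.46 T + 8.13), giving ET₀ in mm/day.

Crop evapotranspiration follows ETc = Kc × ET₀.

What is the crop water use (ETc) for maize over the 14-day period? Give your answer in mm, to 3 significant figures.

ET₀ = 0.26 × (0.46 × 29.0 + 8.13) = 0.26 × 21.470 = 5.5822 mm/d
ETc = Kc × ET₀ = 1.13 × 5.5822 = 6.3079 mm/d
Over 14 days: 6.3079 × 14 = 88.311 mm

88.3 mm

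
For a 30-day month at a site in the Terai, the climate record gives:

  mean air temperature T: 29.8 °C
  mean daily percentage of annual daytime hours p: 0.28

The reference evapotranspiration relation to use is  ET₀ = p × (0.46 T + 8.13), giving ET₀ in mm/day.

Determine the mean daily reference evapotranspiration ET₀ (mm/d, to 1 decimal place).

ET₀ = 0.28 × (0.46 × 29.8 + 8.13) = 0.28 × 21.838 = 6.1146 mm/d

6.1 mm/d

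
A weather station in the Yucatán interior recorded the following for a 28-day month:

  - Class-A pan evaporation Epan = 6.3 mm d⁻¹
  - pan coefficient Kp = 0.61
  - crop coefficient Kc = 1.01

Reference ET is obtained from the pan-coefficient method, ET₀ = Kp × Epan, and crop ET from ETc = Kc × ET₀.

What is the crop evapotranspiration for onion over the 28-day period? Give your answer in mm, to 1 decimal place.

ET₀ = 0.61 × 6.3 = 3.8430 mm/d
ETc = Kc × ET₀ = 1.01 × 3.8430 = 3.8814 mm/d
Over 28 days: 3.8814 × 28 = 108.679 mm

108.7 mm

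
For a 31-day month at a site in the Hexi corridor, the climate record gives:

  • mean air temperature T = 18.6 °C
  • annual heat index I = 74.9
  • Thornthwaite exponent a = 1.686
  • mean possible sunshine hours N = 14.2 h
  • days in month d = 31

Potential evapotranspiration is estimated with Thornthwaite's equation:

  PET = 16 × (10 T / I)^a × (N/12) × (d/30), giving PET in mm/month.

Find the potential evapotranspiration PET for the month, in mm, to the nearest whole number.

10T/I = 10 × 18.6 / 74.9 = 2.4833
(10T/I)^a = 2.4833^1.686 = 4.6347
Uncorrected PET = 16 × 4.6347 = 74.155 mm
Correction = (N/12)(d/30) = (14.2/12)(31/30) = 1.2228
PET = 74.155 × 1.2228 = 90.677 mm/month

91 mm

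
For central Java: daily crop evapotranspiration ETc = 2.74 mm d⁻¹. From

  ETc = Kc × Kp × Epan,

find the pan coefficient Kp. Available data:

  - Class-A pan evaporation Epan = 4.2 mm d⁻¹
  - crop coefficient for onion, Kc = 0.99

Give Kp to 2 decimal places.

ETc = Kc × Kp × Epan  ⇒  Kp = ETc / (Kc × Epan)
Kp = 2.74 / (0.99 × 4.2) = 2.74 / 4.158 = 0.6590

0.66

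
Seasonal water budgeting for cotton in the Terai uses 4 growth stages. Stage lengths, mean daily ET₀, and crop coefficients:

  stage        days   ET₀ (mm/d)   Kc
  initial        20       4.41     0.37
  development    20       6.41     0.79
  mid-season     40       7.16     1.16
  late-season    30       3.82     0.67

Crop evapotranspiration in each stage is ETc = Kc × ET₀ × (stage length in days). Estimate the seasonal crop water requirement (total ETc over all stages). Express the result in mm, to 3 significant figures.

543 mm

initial: 0.37 × 4.41 × 20 = 32.63 mm
development: 0.79 × 6.41 × 20 = 101.28 mm
mid-season: 1.16 × 7.16 × 40 = 332.22 mm
late-season: 0.67 × 3.82 × 30 = 76.78 mm
Seasonal total = 542.91 mm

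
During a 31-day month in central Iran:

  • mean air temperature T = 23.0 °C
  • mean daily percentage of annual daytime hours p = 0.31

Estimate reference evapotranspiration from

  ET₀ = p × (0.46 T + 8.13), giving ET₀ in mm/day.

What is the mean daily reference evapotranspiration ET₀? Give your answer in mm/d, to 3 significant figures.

ET₀ = 0.31 × (0.46 × 23.0 + 8.13) = 0.31 × 18.710 = 5.8001 mm/d

5.80 mm/d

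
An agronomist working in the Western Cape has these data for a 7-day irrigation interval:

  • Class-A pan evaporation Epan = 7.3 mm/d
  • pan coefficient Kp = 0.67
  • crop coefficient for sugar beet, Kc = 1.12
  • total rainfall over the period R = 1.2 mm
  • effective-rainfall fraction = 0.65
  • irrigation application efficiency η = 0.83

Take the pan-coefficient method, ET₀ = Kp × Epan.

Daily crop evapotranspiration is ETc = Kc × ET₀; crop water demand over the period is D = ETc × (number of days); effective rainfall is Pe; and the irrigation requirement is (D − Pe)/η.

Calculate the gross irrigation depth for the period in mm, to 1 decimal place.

45.3 mm

ET₀ = 0.67 × 7.3 = 4.8910 mm/d
ETc = Kc × ET₀ = 1.12 × 4.8910 = 5.4779 mm/d
Crop demand D = ETc × 7 d = 5.4779 × 7 = 38.345 mm
Pe = 0.65 × 1.2 = 0.780 mm
D − Pe = 38.345 − 0.780 = 37.565 mm
Gross irrigation = 37.565 / 0.83 = 45.259 mm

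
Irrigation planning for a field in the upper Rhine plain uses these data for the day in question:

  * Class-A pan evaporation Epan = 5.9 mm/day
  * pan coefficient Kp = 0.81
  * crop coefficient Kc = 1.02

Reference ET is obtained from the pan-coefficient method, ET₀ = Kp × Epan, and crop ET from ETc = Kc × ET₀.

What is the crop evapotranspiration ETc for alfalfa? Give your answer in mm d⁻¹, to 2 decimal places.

ET₀ = 0.81 × 5.9 = 4.7790 mm/d
ETc = Kc × ET₀ = 1.02 × 4.7790 = 4.8746 mm/d

4.87 mm d⁻¹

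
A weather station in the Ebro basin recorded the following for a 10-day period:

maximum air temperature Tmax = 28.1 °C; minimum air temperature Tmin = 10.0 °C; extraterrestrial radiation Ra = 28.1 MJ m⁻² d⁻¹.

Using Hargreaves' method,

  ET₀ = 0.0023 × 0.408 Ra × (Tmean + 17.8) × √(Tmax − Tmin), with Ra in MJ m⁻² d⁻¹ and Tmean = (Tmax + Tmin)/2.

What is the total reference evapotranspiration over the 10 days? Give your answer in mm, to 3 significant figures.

41.3 mm

Tmean = (28.1 + 10.0)/2 = 19.05 °C
0.408 Ra = 0.408 × 28.1 = 11.4648 mm/d equivalent
ET₀ = 0.0023 × 11.4648 × (19.05 + 17.8) × √18.1 = 0.0023 × 11.4648 × 36.85 × 4.2544 = 4.1340 mm/d
Over 10 days: 4.1340 × 10 = 41.340 mm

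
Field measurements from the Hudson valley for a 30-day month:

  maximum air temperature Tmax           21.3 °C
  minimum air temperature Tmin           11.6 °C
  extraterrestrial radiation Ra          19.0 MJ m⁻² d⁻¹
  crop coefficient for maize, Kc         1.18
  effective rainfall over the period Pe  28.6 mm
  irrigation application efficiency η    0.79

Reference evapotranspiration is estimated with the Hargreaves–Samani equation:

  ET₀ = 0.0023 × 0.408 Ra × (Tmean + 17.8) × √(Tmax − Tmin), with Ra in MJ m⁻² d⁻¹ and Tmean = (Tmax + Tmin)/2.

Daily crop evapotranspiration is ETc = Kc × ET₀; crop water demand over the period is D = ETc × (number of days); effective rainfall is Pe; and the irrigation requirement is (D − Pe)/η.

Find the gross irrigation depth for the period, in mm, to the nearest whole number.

49 mm

Tmean = (21.3 + 11.6)/2 = 16.45 °C
0.408 Ra = 0.408 × 19.0 = 7.7520 mm/d equivalent
ET₀ = 0.0023 × 7.7520 × (16.45 + 17.8) × √9.7 = 0.0023 × 7.7520 × 34.25 × 3.1145 = 1.9019 mm/d
ETc = Kc × ET₀ = 1.18 × 1.9019 = 2.2442 mm/d
Crop demand D = ETc × 30 d = 2.2442 × 30 = 67.326 mm
D − Pe = 67.326 − 28.6 = 38.726 mm
Gross irrigation = 38.726 / 0.79 = 49.020 mm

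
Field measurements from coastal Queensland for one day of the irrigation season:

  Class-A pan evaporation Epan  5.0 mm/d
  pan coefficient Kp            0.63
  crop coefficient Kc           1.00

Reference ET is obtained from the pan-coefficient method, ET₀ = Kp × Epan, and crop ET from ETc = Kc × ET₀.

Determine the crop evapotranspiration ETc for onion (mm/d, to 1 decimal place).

3.2 mm/d

ET₀ = 0.63 × 5.0 = 3.1500 mm/d
ETc = Kc × ET₀ = 1.00 × 3.1500 = 3.1500 mm/d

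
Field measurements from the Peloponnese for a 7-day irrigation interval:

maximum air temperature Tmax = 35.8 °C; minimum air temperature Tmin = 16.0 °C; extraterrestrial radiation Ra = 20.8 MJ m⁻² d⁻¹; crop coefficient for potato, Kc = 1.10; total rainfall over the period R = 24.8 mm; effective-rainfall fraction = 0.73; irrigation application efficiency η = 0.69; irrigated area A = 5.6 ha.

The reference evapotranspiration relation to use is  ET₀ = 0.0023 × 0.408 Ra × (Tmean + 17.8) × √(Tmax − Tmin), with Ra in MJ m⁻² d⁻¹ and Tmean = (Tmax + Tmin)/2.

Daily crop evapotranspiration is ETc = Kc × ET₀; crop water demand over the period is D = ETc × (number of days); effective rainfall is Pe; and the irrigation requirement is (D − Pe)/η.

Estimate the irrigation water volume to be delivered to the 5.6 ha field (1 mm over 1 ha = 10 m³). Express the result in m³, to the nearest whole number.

Tmean = (35.8 + 16.0)/2 = 25.90 °C
0.408 Ra = 0.408 × 20.8 = 8.4864 mm/d equivalent
ET₀ = 0.0023 × 8.4864 × (25.90 + 17.8) × √19.8 = 0.0023 × 8.4864 × 43.70 × 4.4497 = 3.7955 mm/d
ETc = Kc × ET₀ = 1.10 × 3.7955 = 4.1751 mm/d
Crop demand D = ETc × 7 d = 4.1751 × 7 = 29.226 mm
Pe = 0.73 × 24.8 = 18.104 mm
D − Pe = 29.226 − 18.104 = 11.122 mm
Gross irrigation = 11.122 / 0.69 = 16.119 mm
Volume = 16.119 mm × 5.6 ha × 10 = 902.7 m³

903 m³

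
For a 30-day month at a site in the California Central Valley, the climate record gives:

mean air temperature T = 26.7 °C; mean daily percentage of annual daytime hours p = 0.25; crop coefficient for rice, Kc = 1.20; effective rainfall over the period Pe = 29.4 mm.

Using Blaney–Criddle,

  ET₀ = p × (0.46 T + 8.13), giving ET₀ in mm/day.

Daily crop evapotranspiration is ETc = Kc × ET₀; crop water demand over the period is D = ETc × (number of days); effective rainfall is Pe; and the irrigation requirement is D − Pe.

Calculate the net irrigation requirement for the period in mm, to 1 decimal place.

154.3 mm

ET₀ = 0.25 × (0.46 × 26.7 + 8.13) = 0.25 × 20.412 = 5.1030 mm/d
ETc = Kc × ET₀ = 1.20 × 5.1030 = 6.1236 mm/d
Crop demand D = ETc × 30 d = 6.1236 × 30 = 183.708 mm
D − Pe = 183.708 − 29.4 = 154.308 mm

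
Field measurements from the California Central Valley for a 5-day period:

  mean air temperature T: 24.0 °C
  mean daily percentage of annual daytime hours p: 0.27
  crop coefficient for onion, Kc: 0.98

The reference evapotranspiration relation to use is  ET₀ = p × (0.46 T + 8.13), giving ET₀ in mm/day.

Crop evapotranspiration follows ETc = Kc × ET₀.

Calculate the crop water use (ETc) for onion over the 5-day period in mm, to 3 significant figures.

ET₀ = 0.27 × (0.46 × 24.0 + 8.13) = 0.27 × 19.170 = 5.1759 mm/d
ETc = Kc × ET₀ = 0.98 × 5.1759 = 5.0724 mm/d
Over 5 days: 5.0724 × 5 = 25.362 mm

25.4 mm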